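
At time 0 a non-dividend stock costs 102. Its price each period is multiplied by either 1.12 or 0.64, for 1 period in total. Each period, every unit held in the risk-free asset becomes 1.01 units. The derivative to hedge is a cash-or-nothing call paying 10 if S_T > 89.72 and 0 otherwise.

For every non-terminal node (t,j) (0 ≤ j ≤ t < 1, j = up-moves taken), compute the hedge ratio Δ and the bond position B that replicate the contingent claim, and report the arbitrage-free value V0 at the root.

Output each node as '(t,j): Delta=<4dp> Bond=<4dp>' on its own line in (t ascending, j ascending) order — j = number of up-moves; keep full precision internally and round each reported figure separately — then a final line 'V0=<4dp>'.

The replicating-portfolio and risk-neutral prices coincide; use p* = (1.01−0.64)/(1.12−0.64) = 0.7708 for the latter.
Terminal values V(1,·): V(1,0)=0.0000, V(1,1)=10.0000
  t=0,j=0: stock 102.0000 → up 114.2400 (V=10.0000), down 65.2800 (V=0.0000). Price 7.6320; hedge Δ=0.2042, bond B=-13.2013.
Self-financing check: at every node Δ·S+B equals the discounted successor values.

(0,0): Delta=0.2042 Bond=-13.2013
V0=7.6320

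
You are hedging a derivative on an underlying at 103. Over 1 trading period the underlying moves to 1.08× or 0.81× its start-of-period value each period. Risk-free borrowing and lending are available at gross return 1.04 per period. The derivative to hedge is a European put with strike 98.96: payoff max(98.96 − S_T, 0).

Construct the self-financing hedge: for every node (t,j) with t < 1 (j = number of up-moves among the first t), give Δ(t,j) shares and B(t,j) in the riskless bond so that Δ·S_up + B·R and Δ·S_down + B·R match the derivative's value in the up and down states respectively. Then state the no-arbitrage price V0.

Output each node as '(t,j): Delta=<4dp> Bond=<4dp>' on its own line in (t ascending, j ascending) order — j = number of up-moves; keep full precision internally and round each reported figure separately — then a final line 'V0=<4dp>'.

No-arbitrage ⇒ martingale measure with p* = (R−d)/(u−d) = 0.8519.
At expiry t=1: V(1,0)=15.5300, V(1,1)=0.0000
Node (0,0) S=103.0000: V=(p*·0.0000+(1−p*)·15.5300)/1.04=2.2123; Δ=(0.0000−15.5300)/(111.2400−83.4300)=-0.5584; B=V−Δ·S=59.7308
Root portfolio cost Δ·103+B reproduces V0=2.2123.

(0,0): Delta=-0.5584 Bond=59.7308
V0=2.2123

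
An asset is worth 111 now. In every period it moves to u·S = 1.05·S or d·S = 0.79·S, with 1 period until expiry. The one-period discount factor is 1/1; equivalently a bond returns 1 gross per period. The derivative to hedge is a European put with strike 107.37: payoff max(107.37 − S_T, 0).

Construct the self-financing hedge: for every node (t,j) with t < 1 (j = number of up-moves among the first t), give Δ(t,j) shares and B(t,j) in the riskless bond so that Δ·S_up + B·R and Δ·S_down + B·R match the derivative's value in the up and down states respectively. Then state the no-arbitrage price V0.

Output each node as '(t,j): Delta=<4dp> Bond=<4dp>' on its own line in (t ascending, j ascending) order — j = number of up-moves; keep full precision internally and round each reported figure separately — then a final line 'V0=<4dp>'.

(0,0): Delta=-0.6819 Bond=79.4769
V0=3.7846

Under the risk-neutral measure, an up-move has probability p* = (R−d)/(u−d) = 0.8077 and values discount at R = 1.
Terminal values V(1,·): V(1,0)=19.6800, V(1,1)=0.0000
Node (0,0) S=111.0000: V=(p*·0.0000+(1−p*)·19.6800)/1=3.7846; Δ=(0.0000−19.6800)/(116.5500−87.6900)=-0.6819; B=V−Δ·S=79.4769
Self-financing check: at every node Δ·S+B equals the discounted successor values.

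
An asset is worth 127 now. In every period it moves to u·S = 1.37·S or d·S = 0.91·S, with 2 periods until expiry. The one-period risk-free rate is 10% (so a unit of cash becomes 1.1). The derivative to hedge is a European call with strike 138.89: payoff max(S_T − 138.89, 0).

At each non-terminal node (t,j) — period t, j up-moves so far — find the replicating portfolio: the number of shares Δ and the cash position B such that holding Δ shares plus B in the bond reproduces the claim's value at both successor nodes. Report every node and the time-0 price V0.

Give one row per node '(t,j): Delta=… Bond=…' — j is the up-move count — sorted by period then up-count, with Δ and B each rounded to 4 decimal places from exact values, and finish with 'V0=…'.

Risk-neutral probability p* = (R−d)/(u−d) = (1.1−0.91)/(1.37−0.91) = 0.4130.
At expiry t=2: V(2,0)=0.0000, V(2,1)=19.4409, V(2,2)=99.4763
  t=1,j=0: stock 115.5700 → up 158.3309 (V=19.4409), down 105.1687 (V=0.0000). Price 7.2999; hedge Δ=0.3657, bond B=-34.9629.
  t=1,j=1: stock 173.9900 → up 238.3663 (V=99.4763), down 158.3309 (V=19.4409). Price 47.7264; hedge Δ=1.0000, bond B=-126.2636.
  t=0,j=0: stock 127.0000 → up 173.9900 (V=47.7264), down 115.5700 (V=7.2999). Price 21.8162; hedge Δ=0.6920, bond B=-66.0673.
Self-financing check: at every node Δ·S+B equals the discounted successor values.

(0,0): Delta=0.6920 Bond=-66.0673
(1,0): Delta=0.3657 Bond=-34.9629
(1,1): Delta=1.0000 Bond=-126.2636
V0=21.8162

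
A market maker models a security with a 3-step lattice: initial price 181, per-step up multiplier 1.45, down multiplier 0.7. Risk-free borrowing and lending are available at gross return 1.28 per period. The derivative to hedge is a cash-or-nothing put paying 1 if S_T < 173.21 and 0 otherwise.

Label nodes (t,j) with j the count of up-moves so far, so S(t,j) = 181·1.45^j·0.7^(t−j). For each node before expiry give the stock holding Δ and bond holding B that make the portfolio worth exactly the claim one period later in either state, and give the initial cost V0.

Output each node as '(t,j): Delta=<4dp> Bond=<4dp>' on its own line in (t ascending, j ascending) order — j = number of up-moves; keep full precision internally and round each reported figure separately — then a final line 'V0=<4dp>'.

(0,0): Delta=-0.0016 Bond=0.3477
(1,0): Delta=-0.0064 Bond=1.0509
(1,1): Delta=-0.0009 Bond=0.2675
(2,0): Delta=0.0000 Bond=0.7812
(2,1): Delta=-0.0073 Bond=1.5104
(2,2): Delta=0.0000 Bond=0.0000
V0=0.0624

No-arbitrage ⇒ martingale measure with p* = (R−d)/(u−d) = 0.7733.
Terminal payoffs: V(3,0)=1.0000, V(3,1)=1.0000, V(3,2)=0.0000, V(3,3)=0.0000
Node (2,0) S=88.6900: V=(p*·1.0000+(1−p*)·1.0000)/1.28=0.7812; Δ=(1.0000−1.0000)/(128.6005−62.0830)=0.0000; B=V−Δ·S=0.7812
Node (2,1) S=183.7150: V=(p*·0.0000+(1−p*)·1.0000)/1.28=0.1771; Δ=(0.0000−1.0000)/(266.3867−128.6005)=-0.0073; B=V−Δ·S=1.5104
Node (2,2) S=380.5525: V=(p*·0.0000+(1−p*)·0.0000)/1.28=0.0000; Δ=(0.0000−0.0000)/(551.8011−266.3868)=0.0000; B=V−Δ·S=0.0000
Node (1,0) S=126.7000: V=(p*·0.1771+(1−p*)·0.7812)/1.28=0.2453; Δ=(0.1771−0.7812)/(183.7150−88.6900)=-0.0064; B=V−Δ·S=1.0509
Node (1,1) S=262.4500: V=(p*·0.0000+(1−p*)·0.1771)/1.28=0.0314; Δ=(0.0000−0.1771)/(380.5525−183.7150)=-0.0009; B=V−Δ·S=0.2675
Node (0,0) S=181.0000: V=(p*·0.0314+(1−p*)·0.2453)/1.28=0.0624; Δ=(0.0314−0.2453)/(262.4500−126.7000)=-0.0016; B=V−Δ·S=0.3477
Check: Δ(0,0)·S0 + B(0,0) = 0.0624 = V0.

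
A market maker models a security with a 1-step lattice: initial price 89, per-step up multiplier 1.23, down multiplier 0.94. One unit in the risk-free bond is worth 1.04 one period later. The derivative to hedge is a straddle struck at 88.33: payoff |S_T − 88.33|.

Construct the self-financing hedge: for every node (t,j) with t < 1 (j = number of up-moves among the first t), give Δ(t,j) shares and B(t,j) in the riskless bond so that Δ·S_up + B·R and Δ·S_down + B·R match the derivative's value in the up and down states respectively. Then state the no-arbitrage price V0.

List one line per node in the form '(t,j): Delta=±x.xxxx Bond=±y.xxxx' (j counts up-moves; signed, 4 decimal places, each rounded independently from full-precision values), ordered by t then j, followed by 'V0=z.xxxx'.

(0,0): Delta=0.6381 Bond=-46.8418
V0=9.9513

No-arbitrage ⇒ martingale measure with p* = (R−d)/(u−d) = 0.3448.
At expiry t=1: V(1,0)=4.6700, V(1,1)=21.1400
Node (0,0) S=89.0000: V=(p*·21.1400+(1−p*)·4.6700)/1.04=9.9513; Δ=(21.1400−4.6700)/(109.4700−83.6600)=0.6381; B=V−Δ·S=-46.8418
Check: Δ(0,0)·S0 + B(0,0) = 9.9513 = V0.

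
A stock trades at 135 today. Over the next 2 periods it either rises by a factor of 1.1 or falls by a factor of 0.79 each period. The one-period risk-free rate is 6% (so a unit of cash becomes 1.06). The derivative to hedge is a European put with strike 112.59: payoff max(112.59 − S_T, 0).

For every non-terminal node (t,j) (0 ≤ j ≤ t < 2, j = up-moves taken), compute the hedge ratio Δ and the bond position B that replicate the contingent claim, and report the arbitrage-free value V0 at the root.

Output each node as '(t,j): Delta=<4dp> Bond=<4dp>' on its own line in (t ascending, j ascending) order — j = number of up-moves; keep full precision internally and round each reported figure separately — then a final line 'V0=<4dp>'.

Risk-neutral probability p* = (R−d)/(u−d) = (1.06−0.79)/(1.1−0.79) = 0.8710.
Terminal values V(2,·): V(2,0)=28.3365, V(2,1)=0.0000, V(2,2)=0.0000
(1,0): S=106.6500. Δ = (V_up−V_dn)/(S_up−S_dn) = (0.0000−28.3365)/(117.3150−84.2535) = -0.8571. V = [p*·0.0000 + (1−p*)·28.3365]/1.06 = 3.4494. B = V − Δ·S = 94.8574.
(1,1): S=148.5000. Δ = (V_up−V_dn)/(S_up−S_dn) = (0.0000−0.0000)/(163.3500−117.3150) = 0.0000. V = [p*·0.0000 + (1−p*)·0.0000]/1.06 = 0.0000. B = V − Δ·S = 0.0000.
(0,0): S=135.0000. Δ = (V_up−V_dn)/(S_up−S_dn) = (0.0000−3.4494)/(148.5000−106.6500) = -0.0824. V = [p*·0.0000 + (1−p*)·3.4494]/1.06 = 0.4199. B = V − Δ·S = 11.5469.
Self-financing check: at every node Δ·S+B equals the discounted successor values.

(0,0): Delta=-0.0824 Bond=11.5469
(1,0): Delta=-0.8571 Bond=94.8574
(1,1): Delta=0.0000 Bond=0.0000
V0=0.4199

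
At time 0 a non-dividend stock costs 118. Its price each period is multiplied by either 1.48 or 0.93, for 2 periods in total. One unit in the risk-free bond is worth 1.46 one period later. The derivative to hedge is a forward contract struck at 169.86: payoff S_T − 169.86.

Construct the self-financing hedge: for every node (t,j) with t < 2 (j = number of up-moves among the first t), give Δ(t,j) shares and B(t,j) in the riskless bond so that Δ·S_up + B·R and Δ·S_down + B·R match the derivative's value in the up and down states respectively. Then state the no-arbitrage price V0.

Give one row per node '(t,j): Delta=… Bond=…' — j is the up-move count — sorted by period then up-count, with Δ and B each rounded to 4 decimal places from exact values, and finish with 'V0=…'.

(0,0): Delta=1.0000 Bond=-79.6866
(1,0): Delta=1.0000 Bond=-116.3425
(1,1): Delta=1.0000 Bond=-116.3425
V0=38.3134

No-arbitrage ⇒ martingale measure with p* = (R−d)/(u−d) = 0.9636.
Terminal values V(2,·): V(2,0)=-67.8018, V(2,1)=-7.4448, V(2,2)=88.6072
Node (1,0) S=109.7400: V=(p*·-7.4448+(1−p*)·-67.8018)/1.46=-6.6025; Δ=(-7.4448−-67.8018)/(162.4152−102.0582)=1.0000; B=V−Δ·S=-116.3425
Node (1,1) S=174.6400: V=(p*·88.6072+(1−p*)·-7.4448)/1.46=58.2975; Δ=(88.6072−-7.4448)/(258.4672−162.4152)=1.0000; B=V−Δ·S=-116.3425
Node (0,0) S=118.0000: V=(p*·58.2975+(1−p*)·-6.6025)/1.46=38.3134; Δ=(58.2975−-6.6025)/(174.6400−109.7400)=1.0000; B=V−Δ·S=-79.6866
Root portfolio cost Δ·118+B reproduces V0=38.3134.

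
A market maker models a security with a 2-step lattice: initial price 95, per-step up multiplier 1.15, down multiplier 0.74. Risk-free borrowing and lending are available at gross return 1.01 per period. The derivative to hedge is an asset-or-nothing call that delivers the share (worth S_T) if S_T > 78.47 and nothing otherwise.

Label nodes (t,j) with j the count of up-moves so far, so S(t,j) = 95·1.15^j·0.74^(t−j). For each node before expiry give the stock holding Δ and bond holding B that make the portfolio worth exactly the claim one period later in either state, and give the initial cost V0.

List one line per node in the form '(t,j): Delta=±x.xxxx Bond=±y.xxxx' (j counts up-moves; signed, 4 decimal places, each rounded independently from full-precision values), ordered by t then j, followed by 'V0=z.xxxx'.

Since d<R<u, set p* = (R−d)/(u−d) = 0.6585; price each node as the discounted p*-expectation of its children.
Terminal values V(2,·): V(2,0)=0.0000, V(2,1)=80.8450, V(2,2)=125.6375
  t=1,j=0: stock 70.3000 → up 80.8450 (V=80.8450), down 52.0220 (V=0.0000). Price 52.7123; hedge Δ=2.8049, bond B=-144.4707.
  t=1,j=1: stock 109.2500 → up 125.6375 (V=125.6375), down 80.8450 (V=80.8450). Price 109.2500; hedge Δ=1.0000, bond B=0.0000.
  t=0,j=0: stock 95.0000 → up 109.2500 (V=109.2500), down 70.3000 (V=52.7123). Price 89.0539; hedge Δ=1.4515, bond B=-48.8430.
The time-0 hedge costs 89.0539, which is the no-arbitrage price.

(0,0): Delta=1.4515 Bond=-48.8430
(1,0): Delta=2.8049 Bond=-144.4707
(1,1): Delta=1.0000 Bond=0.0000
V0=89.0539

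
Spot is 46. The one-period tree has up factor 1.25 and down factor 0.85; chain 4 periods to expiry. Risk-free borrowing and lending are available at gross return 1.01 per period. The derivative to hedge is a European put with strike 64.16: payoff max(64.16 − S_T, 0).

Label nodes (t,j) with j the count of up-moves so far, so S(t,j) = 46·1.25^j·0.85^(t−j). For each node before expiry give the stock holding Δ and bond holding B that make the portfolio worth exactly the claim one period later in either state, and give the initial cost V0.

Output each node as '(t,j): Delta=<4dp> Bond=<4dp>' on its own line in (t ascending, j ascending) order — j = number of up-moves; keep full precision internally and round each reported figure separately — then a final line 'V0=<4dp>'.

(0,0): Delta=-0.6932 Bond=50.5312
(1,0): Delta=-0.8776 Bond=58.2447
(1,1): Delta=-0.5052 Bond=40.2242
(2,0): Delta=-1.0000 Bond=62.8958
(2,1): Delta=-0.7527 Bond=52.7241
(2,2): Delta=-0.2527 Bond=22.4800
(3,0): Delta=-1.0000 Bond=63.5248
(3,1): Delta=-1.0000 Bond=63.5248
(3,2): Delta=-0.5005 Bond=37.8413
(3,3): Delta=0.0000 Bond=0.0000
V0=18.6428

Risk-neutral probability p* = (R−d)/(u−d) = (1.01−0.85)/(1.25−0.85) = 0.4000.
Terminal values V(4,·): V(4,0)=40.1477, V(4,1)=28.8478, V(4,2)=12.2303, V(4,3)=0.0000, V(4,4)=0.0000
  t=3,j=0: stock 28.2497 → up 35.3122 (V=28.8478), down 24.0123 (V=40.1477). Price 35.2750; hedge Δ=-1.0000, bond B=63.5248.
  t=3,j=1: stock 41.5437 → up 51.9297 (V=12.2303), down 35.3122 (V=28.8478). Price 21.9810; hedge Δ=-1.0000, bond B=63.5248.
  t=3,j=2: stock 61.0938 → up 76.3672 (V=0.0000), down 51.9297 (V=12.2303). Price 7.2655; hedge Δ=-0.5005, bond B=37.8413.
  t=3,j=3: stock 89.8438 → up 112.3047 (V=0.0000), down 76.3672 (V=0.0000). Price 0.0000; hedge Δ=0.0000, bond B=0.0000.
  t=2,j=0: stock 33.2350 → up 41.5438 (V=21.9810), down 28.2497 (V=35.2750). Price 29.6608; hedge Δ=-1.0000, bond B=62.8958.
  t=2,j=1: stock 48.8750 → up 61.0938 (V=7.2655), down 41.5437 (V=21.9810). Price 15.9355; hedge Δ=-0.7527, bond B=52.7241.
  t=2,j=2: stock 71.8750 → up 89.8438 (V=0.0000), down 61.0938 (V=7.2655). Price 4.3162; hedge Δ=-0.2527, bond B=22.4800.
  t=1,j=0: stock 39.1000 → up 48.8750 (V=15.9355), down 33.2350 (V=29.6608). Price 23.9313; hedge Δ=-0.8776, bond B=58.2447.
  t=1,j=1: stock 57.5000 → up 71.8750 (V=4.3162), down 48.8750 (V=15.9355). Price 11.1760; hedge Δ=-0.5052, bond B=40.2242.
  t=0,j=0: stock 46.0000 → up 57.5000 (V=11.1760), down 39.1000 (V=23.9313). Price 18.6428; hedge Δ=-0.6932, bond B=50.5312.
Check: Δ(0,0)·S0 + B(0,0) = 18.6428 = V0.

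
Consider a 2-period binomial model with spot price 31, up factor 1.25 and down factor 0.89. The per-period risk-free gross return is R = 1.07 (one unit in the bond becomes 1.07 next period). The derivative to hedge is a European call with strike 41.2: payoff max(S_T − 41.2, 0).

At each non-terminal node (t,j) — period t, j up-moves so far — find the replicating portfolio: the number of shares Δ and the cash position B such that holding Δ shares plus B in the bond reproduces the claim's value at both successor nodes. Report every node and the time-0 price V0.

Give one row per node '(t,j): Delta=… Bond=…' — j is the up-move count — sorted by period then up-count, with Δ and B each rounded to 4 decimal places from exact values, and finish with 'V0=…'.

The replicating-portfolio and risk-neutral prices coincide; use p* = (1.07−0.89)/(1.25−0.89) = 0.5000 for the latter.
Payoff layer (t=2): V(2,0)=0.0000, V(2,1)=0.0000, V(2,2)=7.2375
(1,0): S=27.5900. Δ = (V_up−V_dn)/(S_up−S_dn) = (0.0000−0.0000)/(34.4875−24.5551) = 0.0000. V = [p*·0.0000 + (1−p*)·0.0000]/1.07 = 0.0000. B = V − Δ·S = 0.0000.
(1,1): S=38.7500. Δ = (V_up−V_dn)/(S_up−S_dn) = (7.2375−0.0000)/(48.4375−34.4875) = 0.5188. V = [p*·7.2375 + (1−p*)·0.0000]/1.07 = 3.3820. B = V − Δ·S = -16.7222.
(0,0): S=31.0000. Δ = (V_up−V_dn)/(S_up−S_dn) = (3.3820−0.0000)/(38.7500−27.5900) = 0.3030. V = [p*·3.3820 + (1−p*)·0.0000]/1.07 = 1.5804. B = V − Δ·S = -7.8141.
Root portfolio cost Δ·31+B reproduces V0=1.5804.

(0,0): Delta=0.3030 Bond=-7.8141
(1,0): Delta=0.0000 Bond=0.0000
(1,1): Delta=0.5188 Bond=-16.7222
V0=1.5804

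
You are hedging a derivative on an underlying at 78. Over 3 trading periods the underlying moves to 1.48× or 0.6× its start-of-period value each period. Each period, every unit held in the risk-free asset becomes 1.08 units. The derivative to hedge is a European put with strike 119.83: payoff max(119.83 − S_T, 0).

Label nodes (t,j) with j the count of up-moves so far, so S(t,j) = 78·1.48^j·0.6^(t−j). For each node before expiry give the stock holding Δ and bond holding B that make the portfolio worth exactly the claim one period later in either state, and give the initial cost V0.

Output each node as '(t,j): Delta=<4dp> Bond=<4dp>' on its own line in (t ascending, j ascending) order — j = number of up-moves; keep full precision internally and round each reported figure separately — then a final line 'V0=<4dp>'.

The replicating-portfolio and risk-neutral prices coincide; use p* = (1.08−0.6)/(1.48−0.6) = 0.5455 for the latter.
At expiry t=3: V(3,0)=102.9820, V(3,1)=78.2716, V(3,2)=17.3193, V(3,3)=0.0000
  t=2,j=0: stock 28.0800 → up 41.5584 (V=78.2716), down 16.8480 (V=102.9820). Price 82.8737; hedge Δ=-1.0000, bond B=110.9537.
  t=2,j=1: stock 69.2640 → up 102.5107 (V=17.3193), down 41.5584 (V=78.2716). Price 41.6897; hedge Δ=-1.0000, bond B=110.9537.
  t=2,j=2: stock 170.8512 → up 252.8598 (V=0.0000), down 102.5107 (V=17.3193). Price 7.2893; hedge Δ=-0.1152, bond B=26.9703.
  t=1,j=0: stock 46.8000 → up 69.2640 (V=41.6897), down 28.0800 (V=82.8737). Price 55.9349; hedge Δ=-1.0000, bond B=102.7349.
  t=1,j=1: stock 115.4400 → up 170.8512 (V=7.2893), down 69.2640 (V=41.6897). Price 21.2276; hedge Δ=-0.3386, bond B=60.3190.
  t=0,j=0: stock 78.0000 → up 115.4400 (V=21.2276), down 46.8000 (V=55.9349). Price 34.2626; hedge Δ=-0.5056, bond B=73.7028.
Root portfolio cost Δ·78+B reproduces V0=34.2626.

(0,0): Delta=-0.5056 Bond=73.7028
(1,0): Delta=-1.0000 Bond=102.7349
(1,1): Delta=-0.3386 Bond=60.3190
(2,0): Delta=-1.0000 Bond=110.9537
(2,1): Delta=-1.0000 Bond=110.9537
(2,2): Delta=-0.1152 Bond=26.9703
V0=34.2626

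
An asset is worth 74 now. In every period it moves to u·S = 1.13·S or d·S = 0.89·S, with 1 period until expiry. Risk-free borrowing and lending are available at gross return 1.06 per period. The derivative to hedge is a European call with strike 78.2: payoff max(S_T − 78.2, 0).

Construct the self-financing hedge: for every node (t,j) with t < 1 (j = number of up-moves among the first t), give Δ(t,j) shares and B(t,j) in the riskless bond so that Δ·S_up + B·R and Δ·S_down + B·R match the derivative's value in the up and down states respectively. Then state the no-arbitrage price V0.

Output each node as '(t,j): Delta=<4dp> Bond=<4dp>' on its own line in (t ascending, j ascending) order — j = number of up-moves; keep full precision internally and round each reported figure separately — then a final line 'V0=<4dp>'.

Since d<R<u, set p* = (R−d)/(u−d) = 0.7083; price each node as the discounted p*-expectation of its children.
At expiry t=1: V(1,0)=0.0000, V(1,1)=5.4200
Node (0,0) S=74.0000: V=(p*·5.4200+(1−p*)·0.0000)/1.06=3.6219; Δ=(5.4200−0.0000)/(83.6200−65.8600)=0.3052; B=V−Δ·S=-18.9615
Root portfolio cost Δ·74+B reproduces V0=3.6219.

(0,0): Delta=0.3052 Bond=-18.9615
V0=3.6219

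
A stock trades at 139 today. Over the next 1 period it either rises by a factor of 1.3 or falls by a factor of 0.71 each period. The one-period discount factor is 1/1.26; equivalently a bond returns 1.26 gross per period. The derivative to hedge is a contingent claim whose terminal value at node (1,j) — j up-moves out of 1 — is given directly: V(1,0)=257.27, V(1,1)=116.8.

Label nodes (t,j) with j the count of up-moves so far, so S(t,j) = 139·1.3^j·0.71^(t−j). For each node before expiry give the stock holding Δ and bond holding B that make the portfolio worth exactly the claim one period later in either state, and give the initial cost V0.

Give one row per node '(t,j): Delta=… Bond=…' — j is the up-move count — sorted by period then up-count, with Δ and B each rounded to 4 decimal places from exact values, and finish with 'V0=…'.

No-arbitrage ⇒ martingale measure with p* = (R−d)/(u−d) = 0.9322.
Payoff layer (t=1): V(1,0)=257.2700, V(1,1)=116.8000
  t=0,j=0: stock 139.0000 → up 180.7000 (V=116.8000), down 98.6900 (V=257.2700). Price 100.2567; hedge Δ=-1.7128, bond B=338.3414.
Root portfolio cost Δ·139+B reproduces V0=100.2567.

(0,0): Delta=-1.7128 Bond=338.3414
V0=100.2567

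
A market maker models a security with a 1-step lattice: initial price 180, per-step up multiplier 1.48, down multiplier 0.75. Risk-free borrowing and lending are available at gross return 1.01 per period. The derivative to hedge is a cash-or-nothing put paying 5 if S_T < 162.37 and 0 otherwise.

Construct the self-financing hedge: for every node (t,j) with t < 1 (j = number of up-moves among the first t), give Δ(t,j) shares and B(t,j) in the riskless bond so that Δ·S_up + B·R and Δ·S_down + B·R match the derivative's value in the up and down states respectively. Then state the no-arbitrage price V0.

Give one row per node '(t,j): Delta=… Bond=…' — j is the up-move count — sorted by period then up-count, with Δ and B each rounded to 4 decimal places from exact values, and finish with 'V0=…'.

Under the risk-neutral measure, an up-move has probability p* = (R−d)/(u−d) = 0.3562 and values discount at R = 1.01.
Terminal payoffs: V(1,0)=5.0000, V(1,1)=0.0000
Node (0,0) S=180.0000: V=(p*·0.0000+(1−p*)·5.0000)/1.01=3.1873; Δ=(0.0000−5.0000)/(266.4000−135.0000)=-0.0381; B=V−Δ·S=10.0366
The time-0 hedge costs 3.1873, which is the no-arbitrage price.

(0,0): Delta=-0.0381 Bond=10.0366
V0=3.1873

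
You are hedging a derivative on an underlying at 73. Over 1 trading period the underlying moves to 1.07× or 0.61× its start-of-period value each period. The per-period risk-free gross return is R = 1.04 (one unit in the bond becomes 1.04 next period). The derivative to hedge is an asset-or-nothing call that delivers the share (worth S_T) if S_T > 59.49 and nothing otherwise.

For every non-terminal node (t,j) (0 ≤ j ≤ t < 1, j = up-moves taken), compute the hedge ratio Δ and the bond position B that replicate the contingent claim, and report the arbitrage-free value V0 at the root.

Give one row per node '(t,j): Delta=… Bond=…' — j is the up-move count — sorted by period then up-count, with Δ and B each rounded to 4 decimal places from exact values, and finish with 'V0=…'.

(0,0): Delta=2.3261 Bond=-99.5968
V0=70.2076

The replicating-portfolio and risk-neutral prices coincide; use p* = (1.04−0.61)/(1.07−0.61) = 0.9348 for the latter.
Terminal payoffs: V(1,0)=0.0000, V(1,1)=78.1100
Node (0,0) S=73.0000: V=(p*·78.1100+(1−p*)·0.0000)/1.04=70.2076; Δ=(78.1100−0.0000)/(78.1100−44.5300)=2.3261; B=V−Δ·S=-99.5968
Self-financing check: at every node Δ·S+B equals the discounted successor values.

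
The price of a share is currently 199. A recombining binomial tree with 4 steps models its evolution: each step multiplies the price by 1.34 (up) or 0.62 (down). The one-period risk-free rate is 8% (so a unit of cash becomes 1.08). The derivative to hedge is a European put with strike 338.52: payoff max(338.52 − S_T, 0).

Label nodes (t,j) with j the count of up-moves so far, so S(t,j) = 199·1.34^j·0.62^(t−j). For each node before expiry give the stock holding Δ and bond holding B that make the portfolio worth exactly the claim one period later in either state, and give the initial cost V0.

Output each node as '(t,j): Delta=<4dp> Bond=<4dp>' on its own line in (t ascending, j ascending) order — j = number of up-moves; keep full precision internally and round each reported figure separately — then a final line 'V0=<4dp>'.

Since d<R<u, set p* = (R−d)/(u−d) = 0.6389; price each node as the discounted p*-expectation of its children.
At expiry t=4: V(4,0)=309.1151, V(4,1)=274.9675, V(4,2)=201.1645, V(4,3)=41.6549, V(4,4)=0.0000
(3,0): S=47.4273. Δ = (V_up−V_dn)/(S_up−S_dn) = (274.9675−309.1151)/(63.5525−29.4049) = -1.0000. V = [p*·274.9675 + (1−p*)·309.1151]/1.08 = 266.0172. B = V − Δ·S = 313.4444.
(3,1): S=102.5041. Δ = (V_up−V_dn)/(S_up−S_dn) = (201.1645−274.9675)/(137.3555−63.5525) = -1.0000. V = [p*·201.1645 + (1−p*)·274.9675]/1.08 = 210.9403. B = V − Δ·S = 313.4444.
(3,2): S=221.5411. Δ = (V_up−V_dn)/(S_up−S_dn) = (41.6549−201.1645)/(296.8651−137.3555) = -1.0000. V = [p*·41.6549 + (1−p*)·201.1645]/1.08 = 91.9033. B = V − Δ·S = 313.4444.
(3,3): S=478.8147. Δ = (V_up−V_dn)/(S_up−S_dn) = (0.0000−41.6549)/(641.6117−296.8651) = -0.1208. V = [p*·0.0000 + (1−p*)·41.6549]/1.08 = 13.9278. B = V − Δ·S = 71.7818.
(2,0): S=76.4956. Δ = (V_up−V_dn)/(S_up−S_dn) = (210.9403−266.0172)/(102.5041−47.4273) = -1.0000. V = [p*·210.9403 + (1−p*)·266.0172]/1.08 = 213.7307. B = V − Δ·S = 290.2263.
(2,1): S=165.3292. Δ = (V_up−V_dn)/(S_up−S_dn) = (91.9033−210.9403)/(221.5411−102.5041) = -1.0000. V = [p*·91.9033 + (1−p*)·210.9403]/1.08 = 124.8971. B = V − Δ·S = 290.2263.
(2,2): S=357.3244. Δ = (V_up−V_dn)/(S_up−S_dn) = (13.9278−91.9033)/(478.8147−221.5411) = -0.3031. V = [p*·13.9278 + (1−p*)·91.9033]/1.08 = 38.9682. B = V − Δ·S = 147.2675.
(1,0): S=123.3800. Δ = (V_up−V_dn)/(S_up−S_dn) = (124.8971−213.7307)/(165.3292−76.4956) = -1.0000. V = [p*·124.8971 + (1−p*)·213.7307]/1.08 = 145.3481. B = V − Δ·S = 268.7281.
(1,1): S=266.6600. Δ = (V_up−V_dn)/(S_up−S_dn) = (38.9682−124.8971)/(357.3244−165.3292) = -0.4476. V = [p*·38.9682 + (1−p*)·124.8971]/1.08 = 64.8130. B = V − Δ·S = 184.1588.
(0,0): S=199.0000. Δ = (V_up−V_dn)/(S_up−S_dn) = (64.8130−145.3481)/(266.6600−123.3800) = -0.5621. V = [p*·64.8130 + (1−p*)·145.3481]/1.08 = 86.9399. B = V − Δ·S = 198.7942.
Root portfolio cost Δ·199+B reproduces V0=86.9399.

(0,0): Delta=-0.5621 Bond=198.7942
(1,0): Delta=-1.0000 Bond=268.7281
(1,1): Delta=-0.4476 Bond=184.1588
(2,0): Delta=-1.0000 Bond=290.2263
(2,1): Delta=-1.0000 Bond=290.2263
(2,2): Delta=-0.3031 Bond=147.2675
(3,0): Delta=-1.0000 Bond=313.4444
(3,1): Delta=-1.0000 Bond=313.4444
(3,2): Delta=-1.0000 Bond=313.4444
(3,3): Delta=-0.1208 Bond=71.7818
V0=86.9399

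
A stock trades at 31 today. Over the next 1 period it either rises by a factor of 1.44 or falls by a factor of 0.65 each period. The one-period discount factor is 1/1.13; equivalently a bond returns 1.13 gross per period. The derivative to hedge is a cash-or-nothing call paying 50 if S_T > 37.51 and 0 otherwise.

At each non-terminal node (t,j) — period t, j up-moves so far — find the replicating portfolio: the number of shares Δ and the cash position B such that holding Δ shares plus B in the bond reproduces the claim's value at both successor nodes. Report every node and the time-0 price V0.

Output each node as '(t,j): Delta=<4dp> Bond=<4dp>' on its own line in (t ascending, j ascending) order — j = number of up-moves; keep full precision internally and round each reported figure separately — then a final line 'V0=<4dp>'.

No-arbitrage ⇒ martingale measure with p* = (R−d)/(u−d) = 0.6076.
Terminal values V(1,·): V(1,0)=0.0000, V(1,1)=50.0000
Node (0,0) S=31.0000: V=(p*·50.0000+(1−p*)·0.0000)/1.13=26.8847; Δ=(50.0000−0.0000)/(44.6400−20.1500)=2.0416; B=V−Δ·S=-36.4064
Root portfolio cost Δ·31+B reproduces V0=26.8847.

(0,0): Delta=2.0416 Bond=-36.4064
V0=26.8847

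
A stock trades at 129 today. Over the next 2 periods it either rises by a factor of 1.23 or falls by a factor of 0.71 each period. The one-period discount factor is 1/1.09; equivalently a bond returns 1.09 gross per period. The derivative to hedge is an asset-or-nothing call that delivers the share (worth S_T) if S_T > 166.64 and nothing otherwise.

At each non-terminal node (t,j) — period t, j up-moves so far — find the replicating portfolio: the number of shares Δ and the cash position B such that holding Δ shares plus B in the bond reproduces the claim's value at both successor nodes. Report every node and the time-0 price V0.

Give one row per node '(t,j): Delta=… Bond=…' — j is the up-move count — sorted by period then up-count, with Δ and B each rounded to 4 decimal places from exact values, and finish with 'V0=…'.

The replicating-portfolio and risk-neutral prices coincide; use p* = (1.09−0.71)/(1.23−0.71) = 0.7308 for the latter.
Terminal payoffs: V(2,0)=0.0000, V(2,1)=0.0000, V(2,2)=195.1641
(1,0): S=91.5900. Δ = (V_up−V_dn)/(S_up−S_dn) = (0.0000−0.0000)/(112.6557−65.0289) = 0.0000. V = [p*·0.0000 + (1−p*)·0.0000]/1.09 = 0.0000. B = V − Δ·S = 0.0000.
(1,1): S=158.6700. Δ = (V_up−V_dn)/(S_up−S_dn) = (195.1641−0.0000)/(195.1641−112.6557) = 2.3654. V = [p*·195.1641 + (1−p*)·0.0000]/1.09 = 130.8440. B = V − Δ·S = -244.4716.
(0,0): S=129.0000. Δ = (V_up−V_dn)/(S_up−S_dn) = (130.8440−0.0000)/(158.6700−91.5900) = 1.9506. V = [p*·130.8440 + (1−p*)·0.0000]/1.09 = 87.7218. B = V − Δ·S = -163.9012.
Self-financing check: at every node Δ·S+B equals the discounted successor values.

(0,0): Delta=1.9506 Bond=-163.9012
(1,0): Delta=0.0000 Bond=0.0000
(1,1): Delta=2.3654 Bond=-244.4716
V0=87.7218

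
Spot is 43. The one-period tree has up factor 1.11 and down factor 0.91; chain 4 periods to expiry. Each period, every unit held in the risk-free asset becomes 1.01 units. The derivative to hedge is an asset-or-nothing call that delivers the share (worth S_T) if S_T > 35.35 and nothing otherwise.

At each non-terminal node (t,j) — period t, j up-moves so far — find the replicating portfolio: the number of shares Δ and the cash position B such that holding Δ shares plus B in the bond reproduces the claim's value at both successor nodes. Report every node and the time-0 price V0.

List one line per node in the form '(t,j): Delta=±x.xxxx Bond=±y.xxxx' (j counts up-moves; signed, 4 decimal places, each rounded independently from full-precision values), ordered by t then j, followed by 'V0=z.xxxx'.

(0,0): Delta=1.4160 Bond=-19.6586
(1,0): Delta=1.9234 Bond=-39.7103
(1,1): Delta=1.0000 Bond=0.0000
(2,0): Delta=3.0498 Bond=-80.2148
(2,1): Delta=1.0000 Bond=0.0000
(2,2): Delta=1.0000 Bond=0.0000
(3,0): Delta=5.5500 Bond=-162.0338
(3,1): Delta=1.0000 Bond=0.0000
(3,2): Delta=1.0000 Bond=0.0000
(3,3): Delta=1.0000 Bond=0.0000
V0=41.2290

Since d<R<u, set p* = (R−d)/(u−d) = 0.5000; price each node as the discounted p*-expectation of its children.
Payoff layer (t=4): V(4,0)=0.0000, V(4,1)=35.9679, V(4,2)=43.8730, V(4,3)=53.5154, V(4,4)=65.2770
Node (3,0) S=32.4036: V=(p*·35.9679+(1−p*)·0.0000)/1.01=17.8059; Δ=(35.9679−0.0000)/(35.9679−29.4872)=5.5500; B=V−Δ·S=-162.0338
Node (3,1) S=39.5252: V=(p*·43.8730+(1−p*)·35.9679)/1.01=39.5252; Δ=(43.8730−35.9679)/(43.8730−35.9679)=1.0000; B=V−Δ·S=0.0000
Node (3,2) S=48.2121: V=(p*·53.5154+(1−p*)·43.8730)/1.01=48.2121; Δ=(53.5154−43.8730)/(53.5154−43.8730)=1.0000; B=V−Δ·S=0.0000
Node (3,3) S=58.8081: V=(p*·65.2770+(1−p*)·53.5154)/1.01=58.8081; Δ=(65.2770−53.5154)/(65.2770−53.5154)=1.0000; B=V−Δ·S=0.0000
Node (2,0) S=35.6083: V=(p*·39.5252+(1−p*)·17.8059)/1.01=28.3817; Δ=(39.5252−17.8059)/(39.5252−32.4036)=3.0498; B=V−Δ·S=-80.2148
Node (2,1) S=43.4343: V=(p*·48.2121+(1−p*)·39.5252)/1.01=43.4343; Δ=(48.2121−39.5252)/(48.2121−39.5252)=1.0000; B=V−Δ·S=0.0000
Node (2,2) S=52.9803: V=(p*·58.8081+(1−p*)·48.2121)/1.01=52.9803; Δ=(58.8081−48.2121)/(58.8081−48.2121)=1.0000; B=V−Δ·S=0.0000
Node (1,0) S=39.1300: V=(p*·43.4343+(1−p*)·28.3817)/1.01=35.5525; Δ=(43.4343−28.3817)/(43.4343−35.6083)=1.9234; B=V−Δ·S=-39.7103
Node (1,1) S=47.7300: V=(p*·52.9803+(1−p*)·43.4343)/1.01=47.7300; Δ=(52.9803−43.4343)/(52.9803−43.4343)=1.0000; B=V−Δ·S=0.0000
Node (0,0) S=43.0000: V=(p*·47.7300+(1−p*)·35.5525)/1.01=41.2290; Δ=(47.7300−35.5525)/(47.7300−39.1300)=1.4160; B=V−Δ·S=-19.6586
Self-financing check: at every node Δ·S+B equals the discounted successor values.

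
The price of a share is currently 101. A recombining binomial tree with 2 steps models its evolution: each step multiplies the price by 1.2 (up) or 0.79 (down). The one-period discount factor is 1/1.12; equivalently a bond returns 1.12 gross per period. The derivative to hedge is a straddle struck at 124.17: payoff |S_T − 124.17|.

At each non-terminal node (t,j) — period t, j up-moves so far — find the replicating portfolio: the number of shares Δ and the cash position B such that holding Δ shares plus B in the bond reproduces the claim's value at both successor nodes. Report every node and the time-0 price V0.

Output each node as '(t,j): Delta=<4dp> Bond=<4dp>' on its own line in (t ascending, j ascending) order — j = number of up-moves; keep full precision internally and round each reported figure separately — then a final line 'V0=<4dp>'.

(0,0): Delta=-0.2617 Bond=46.3937
(1,0): Delta=-1.0000 Bond=110.8661
(1,1): Delta=-0.1439 Bond=37.6810
V0=19.9571

Risk-neutral probability p* = (R−d)/(u−d) = (1.12−0.79)/(1.2−0.79) = 0.8049.
At expiry t=2: V(2,0)=61.1359, V(2,1)=28.4220, V(2,2)=21.2700
Node (1,0) S=79.7900: V=(p*·28.4220+(1−p*)·61.1359)/1.12=31.0761; Δ=(28.4220−61.1359)/(95.7480−63.0341)=-1.0000; B=V−Δ·S=110.8661
Node (1,1) S=121.2000: V=(p*·21.2700+(1−p*)·28.4220)/1.12=20.2371; Δ=(21.2700−28.4220)/(145.4400−95.7480)=-0.1439; B=V−Δ·S=37.6810
Node (0,0) S=101.0000: V=(p*·20.2371+(1−p*)·31.0761)/1.12=19.9571; Δ=(20.2371−31.0761)/(121.2000−79.7900)=-0.2617; B=V−Δ·S=46.3937
Check: Δ(0,0)·S0 + B(0,0) = 19.9571 = V0.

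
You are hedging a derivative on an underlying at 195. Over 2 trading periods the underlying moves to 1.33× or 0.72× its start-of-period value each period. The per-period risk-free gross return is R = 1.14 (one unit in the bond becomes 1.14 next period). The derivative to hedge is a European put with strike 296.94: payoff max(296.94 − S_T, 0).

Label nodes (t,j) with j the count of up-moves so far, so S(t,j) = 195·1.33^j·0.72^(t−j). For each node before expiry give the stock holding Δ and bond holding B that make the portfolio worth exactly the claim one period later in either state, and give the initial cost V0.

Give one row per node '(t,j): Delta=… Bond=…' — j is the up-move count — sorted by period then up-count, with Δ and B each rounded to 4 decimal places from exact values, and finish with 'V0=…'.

Since d<R<u, set p* = (R−d)/(u−d) = 0.6885; price each node as the discounted p*-expectation of its children.
At expiry t=2: V(2,0)=195.8520, V(2,1)=110.2080, V(2,2)=0.0000
  t=1,j=0: stock 140.4000 → up 186.7320 (V=110.2080), down 101.0880 (V=195.8520). Price 120.0737; hedge Δ=-1.0000, bond B=260.4737.
  t=1,j=1: stock 259.3500 → up 344.9355 (V=0.0000), down 186.7320 (V=110.2080). Price 30.1115; hedge Δ=-0.6966, bond B=210.7803.
  t=0,j=0: stock 195.0000 → up 259.3500 (V=30.1115), down 140.4000 (V=120.0737). Price 50.9934; hedge Δ=-0.7563, bond B=198.4724.
Self-financing check: at every node Δ·S+B equals the discounted successor values.

(0,0): Delta=-0.7563 Bond=198.4724
(1,0): Delta=-1.0000 Bond=260.4737
(1,1): Delta=-0.6966 Bond=210.7803
V0=50.9934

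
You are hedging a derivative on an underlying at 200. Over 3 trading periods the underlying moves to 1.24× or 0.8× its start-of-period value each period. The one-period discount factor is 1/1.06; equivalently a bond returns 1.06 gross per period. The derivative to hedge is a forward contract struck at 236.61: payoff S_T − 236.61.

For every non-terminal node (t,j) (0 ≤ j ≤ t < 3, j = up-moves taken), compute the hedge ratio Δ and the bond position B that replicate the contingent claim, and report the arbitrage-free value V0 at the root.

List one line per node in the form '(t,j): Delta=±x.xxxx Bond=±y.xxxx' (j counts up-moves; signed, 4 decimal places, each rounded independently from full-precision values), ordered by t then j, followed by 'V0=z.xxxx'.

(0,0): Delta=1.0000 Bond=-198.6623
(1,0): Delta=1.0000 Bond=-210.5821
(1,1): Delta=1.0000 Bond=-210.5821
(2,0): Delta=1.0000 Bond=-223.2170
(2,1): Delta=1.0000 Bond=-223.2170
(2,2): Delta=1.0000 Bond=-223.2170
V0=1.3377

Since d<R<u, set p* = (R−d)/(u−d) = 0.5909; price each node as the discounted p*-expectation of its children.
Payoff layer (t=3): V(3,0)=-134.2100, V(3,1)=-77.8900, V(3,2)=9.4060, V(3,3)=144.7148
Node (2,0) S=128.0000: V=(p*·-77.8900+(1−p*)·-134.2100)/1.06=-95.2170; Δ=(-77.8900−-134.2100)/(158.7200−102.4000)=1.0000; B=V−Δ·S=-223.2170
Node (2,1) S=198.4000: V=(p*·9.4060+(1−p*)·-77.8900)/1.06=-24.8170; Δ=(9.4060−-77.8900)/(246.0160−158.7200)=1.0000; B=V−Δ·S=-223.2170
Node (2,2) S=307.5200: V=(p*·144.7148+(1−p*)·9.4060)/1.06=84.3030; Δ=(144.7148−9.4060)/(381.3248−246.0160)=1.0000; B=V−Δ·S=-223.2170
Node (1,0) S=160.0000: V=(p*·-24.8170+(1−p*)·-95.2170)/1.06=-50.5821; Δ=(-24.8170−-95.2170)/(198.4000−128.0000)=1.0000; B=V−Δ·S=-210.5821
Node (1,1) S=248.0000: V=(p*·84.3030+(1−p*)·-24.8170)/1.06=37.4179; Δ=(84.3030−-24.8170)/(307.5200−198.4000)=1.0000; B=V−Δ·S=-210.5821
Node (0,0) S=200.0000: V=(p*·37.4179+(1−p*)·-50.5821)/1.06=1.3377; Δ=(37.4179−-50.5821)/(248.0000−160.0000)=1.0000; B=V−Δ·S=-198.6623
Self-financing check: at every node Δ·S+B equals the discounted successor values.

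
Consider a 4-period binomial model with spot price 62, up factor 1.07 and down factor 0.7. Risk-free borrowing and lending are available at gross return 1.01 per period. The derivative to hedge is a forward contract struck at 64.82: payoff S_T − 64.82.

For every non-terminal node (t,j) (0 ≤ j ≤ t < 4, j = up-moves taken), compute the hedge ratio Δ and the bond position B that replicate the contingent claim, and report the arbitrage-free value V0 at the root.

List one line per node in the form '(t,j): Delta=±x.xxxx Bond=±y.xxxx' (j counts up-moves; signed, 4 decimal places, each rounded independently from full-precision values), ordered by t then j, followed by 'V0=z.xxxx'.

(0,0): Delta=1.0000 Bond=-62.2907
(1,0): Delta=1.0000 Bond=-62.9137
(1,1): Delta=1.0000 Bond=-62.9137
(2,0): Delta=1.0000 Bond=-63.5428
(2,1): Delta=1.0000 Bond=-63.5428
(2,2): Delta=1.0000 Bond=-63.5428
(3,0): Delta=1.0000 Bond=-64.1782
(3,1): Delta=1.0000 Bond=-64.1782
(3,2): Delta=1.0000 Bond=-64.1782
(3,3): Delta=1.0000 Bond=-64.1782
V0=-0.2907

Under the risk-neutral measure, an up-move has probability p* = (R−d)/(u−d) = 0.8378 and values discount at R = 1.01.
Payoff layer (t=4): V(4,0)=-49.9338, V(4,1)=-42.0654, V(4,2)=-30.0379, V(4,3)=-11.6531, V(4,4)=16.4494
(3,0): S=21.2660. Δ = (V_up−V_dn)/(S_up−S_dn) = (-42.0654−-49.9338)/(22.7546−14.8862) = 1.0000. V = [p*·-42.0654 + (1−p*)·-49.9338]/1.01 = -42.9122. B = V − Δ·S = -64.1782.
(3,1): S=32.5066. Δ = (V_up−V_dn)/(S_up−S_dn) = (-30.0379−-42.0654)/(34.7821−22.7546) = 1.0000. V = [p*·-30.0379 + (1−p*)·-42.0654]/1.01 = -31.6716. B = V − Δ·S = -64.1782.
(3,2): S=49.6887. Δ = (V_up−V_dn)/(S_up−S_dn) = (-11.6531−-30.0379)/(53.1669−34.7821) = 1.0000. V = [p*·-11.6531 + (1−p*)·-30.0379]/1.01 = -14.4896. B = V − Δ·S = -64.1782.
(3,3): S=75.9527. Δ = (V_up−V_dn)/(S_up−S_dn) = (16.4494−-11.6531)/(81.2694−53.1669) = 1.0000. V = [p*·16.4494 + (1−p*)·-11.6531]/1.01 = 11.7744. B = V − Δ·S = -64.1782.
(2,0): S=30.3800. Δ = (V_up−V_dn)/(S_up−S_dn) = (-31.6716−-42.9122)/(32.5066−21.2660) = 1.0000. V = [p*·-31.6716 + (1−p*)·-42.9122]/1.01 = -33.1628. B = V − Δ·S = -63.5428.
(2,1): S=46.4380. Δ = (V_up−V_dn)/(S_up−S_dn) = (-14.4896−-31.6716)/(49.6887−32.5066) = 1.0000. V = [p*·-14.4896 + (1−p*)·-31.6716]/1.01 = -17.1048. B = V − Δ·S = -63.5428.
(2,2): S=70.9838. Δ = (V_up−V_dn)/(S_up−S_dn) = (11.7744−-14.4896)/(75.9527−49.6887) = 1.0000. V = [p*·11.7744 + (1−p*)·-14.4896]/1.01 = 7.4410. B = V − Δ·S = -63.5428.
(1,0): S=43.4000. Δ = (V_up−V_dn)/(S_up−S_dn) = (-17.1048−-33.1628)/(46.4380−30.3800) = 1.0000. V = [p*·-17.1048 + (1−p*)·-33.1628]/1.01 = -19.5137. B = V − Δ·S = -62.9137.
(1,1): S=66.3400. Δ = (V_up−V_dn)/(S_up−S_dn) = (7.4410−-17.1048)/(70.9838−46.4380) = 1.0000. V = [p*·7.4410 + (1−p*)·-17.1048]/1.01 = 3.4263. B = V − Δ·S = -62.9137.
(0,0): S=62.0000. Δ = (V_up−V_dn)/(S_up−S_dn) = (3.4263−-19.5137)/(66.3400−43.4000) = 1.0000. V = [p*·3.4263 + (1−p*)·-19.5137]/1.01 = -0.2907. B = V − Δ·S = -62.2907.
Each (Δ,B) replicates both successor values, so the strategy is self-financing and V0 is arbitrage-free.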